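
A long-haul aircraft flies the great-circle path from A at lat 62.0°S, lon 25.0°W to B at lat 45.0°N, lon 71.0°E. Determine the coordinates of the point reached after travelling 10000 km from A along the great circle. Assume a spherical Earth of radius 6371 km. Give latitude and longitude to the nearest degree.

≈ lat 10°N, lon 46°E

Write both endpoints as unit vectors p₁, p₂ with components (cos φ cos λ, cos φ sin λ, sin φ).
The central angle between the endpoints is δ = arccos(p₁·p₂) ≈ 2.290 rad (131.2°). The total great-circle distance is δ·R ≈ 2.290 × 6371 ≈ 14592 km, so the target fraction is f = 10000/14592 ≈ 0.685.
Interpolate at f ≈ 0.685 with slerp weights a = sin((1−f)δ)/sin δ ≈ 0.877, b = sin(fδ)/sin δ ≈ 1.330.
p = a·p₁ + b·p₂ ≈ (0.679, 0.715, 0.165); φ = arcsin(p_z) ≈ 9.52°, λ = atan2(p_y, p_x) ≈ 46.46°.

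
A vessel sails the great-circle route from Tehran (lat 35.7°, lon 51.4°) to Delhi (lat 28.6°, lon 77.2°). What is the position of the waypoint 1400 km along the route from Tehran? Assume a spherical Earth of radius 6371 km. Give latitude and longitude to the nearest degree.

≈ lat 32°, lon 66°

The haversine formula gives a central angle δ ≈ 0.399 rad (22.9°) between the endpoints. The total great-circle distance is δ·R ≈ 0.399 × 6371 ≈ 2545 km, so the target fraction is f = 1400/2545 ≈ 0.550.
Interpolate at f ≈ 0.550 with slerp weights a = sin((1−f)δ)/sin δ ≈ 0.460, b = sin(fδ)/sin δ ≈ 0.560.
p = a·p₁ + b·p₂ ≈ (0.342, 0.772, 0.536); φ = arcsin(p_z) ≈ 32.45°, λ = atan2(p_y, p_x) ≈ 66.10°.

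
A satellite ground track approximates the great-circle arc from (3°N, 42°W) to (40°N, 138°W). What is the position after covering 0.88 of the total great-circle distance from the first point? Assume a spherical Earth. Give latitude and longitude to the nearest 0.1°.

≈ (40.3°N, 123.4°W)

Convert each endpoint to a unit vector on the sphere (x = cos φ cos λ, y = cos φ sin λ, z = sin φ).
The central angle between the endpoints is δ = arccos(p₁·p₂) ≈ 1.617 rad (92.7°).
Interpolate at f = 0.88 with slerp weights a = sin((1−f)δ)/sin δ ≈ 0.193, b = sin(fδ)/sin δ ≈ 0.990.
p = a·p₁ + b·p₂ ≈ (-0.420, -0.637, 0.647); φ = arcsin(p_z) ≈ 40.28°, λ = atan2(p_y, p_x) ≈ -123.44°.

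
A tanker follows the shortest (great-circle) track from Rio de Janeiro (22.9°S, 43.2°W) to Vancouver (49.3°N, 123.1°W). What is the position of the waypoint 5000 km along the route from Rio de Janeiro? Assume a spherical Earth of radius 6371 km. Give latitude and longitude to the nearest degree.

≈ (13°N, 71°W)

The haversine formula gives a central angle δ ≈ 1.762 rad (100.9°) between the endpoints. The total great-circle distance is δ·R ≈ 1.762 × 6371 ≈ 11223 km, so the target fraction is f = 5000/11223 ≈ 0.446.
Interpolate at f ≈ 0.446 with slerp weights a = sin((1−f)δ)/sin δ ≈ 0.844, b = sin(fδ)/sin δ ≈ 0.720.
p = a·p₁ + b·p₂ ≈ (0.310, -0.925, 0.217); φ = arcsin(p_z) ≈ 12.55°, λ = atan2(p_y, p_x) ≈ -71.45°.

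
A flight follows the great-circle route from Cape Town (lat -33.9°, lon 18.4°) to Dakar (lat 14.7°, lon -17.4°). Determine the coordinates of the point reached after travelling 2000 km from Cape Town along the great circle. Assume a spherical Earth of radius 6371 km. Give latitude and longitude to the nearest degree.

From cos δ = sin φ₁ sin φ₂ + cos φ₁ cos φ₂ cos Δλ, the central angle is δ ≈ 1.036 rad (59.4°). The total great-circle distance is δ·R ≈ 1.036 × 6371 ≈ 6601 km, so the target fraction is f = 2000/6601 ≈ 0.303.
Interpolate at f ≈ 0.303 with slerp weights a = sin((1−f)δ)/sin δ ≈ 0.768, b = sin(fδ)/sin δ ≈ 0.359.
p = a·p₁ + b·p₂ ≈ (0.936, 0.097, -0.337); φ = arcsin(p_z) ≈ -19.72°, λ = atan2(p_y, p_x) ≈ 5.94°.

≈ lat -20°, lon 6°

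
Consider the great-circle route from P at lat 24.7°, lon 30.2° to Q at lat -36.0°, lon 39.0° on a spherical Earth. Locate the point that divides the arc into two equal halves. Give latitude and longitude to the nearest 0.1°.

The haversine formula gives a central angle δ ≈ 1.069 rad (61.3°) between the endpoints.
Interpolate at f = 1/2 with slerp weights a = sin((1−f)δ)/sin δ ≈ 0.581, b = sin(fδ)/sin δ ≈ 0.581.
p = a·p₁ + b·p₂ ≈ (0.822, 0.561, -0.099); φ = arcsin(p_z) ≈ -5.67°, λ = atan2(p_y, p_x) ≈ 34.34°.

≈ lat -5.7°, lon 34.3°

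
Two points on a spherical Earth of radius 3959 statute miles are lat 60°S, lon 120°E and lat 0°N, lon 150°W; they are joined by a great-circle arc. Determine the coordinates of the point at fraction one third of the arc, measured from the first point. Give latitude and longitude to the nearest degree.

Convert each endpoint to a unit vector on the sphere (x = cos φ cos λ, y = cos φ sin λ, z = sin φ).
The central angle between the endpoints is δ = arccos(p₁·p₂) ≈ 1.571 rad (90.0°).
Interpolate at f = 1/3 with slerp weights a = sin((1−f)δ)/sin δ ≈ 0.866, b = sin(fδ)/sin δ ≈ 0.500.
p = a·p₁ + b·p₂ ≈ (-0.650, 0.125, -0.750); φ = arcsin(p_z) ≈ -48.59°, λ = atan2(p_y, p_x) ≈ 169.11°.

≈ lat 49°S, lon 169°E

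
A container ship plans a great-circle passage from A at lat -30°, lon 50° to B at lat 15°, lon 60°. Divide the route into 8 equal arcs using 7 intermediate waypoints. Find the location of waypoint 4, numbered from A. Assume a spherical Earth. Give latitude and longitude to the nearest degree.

≈ lat -8°, lon 55°

From cos δ = sin φ₁ sin φ₂ + cos φ₁ cos φ₂ cos Δλ, the central angle is δ ≈ 0.803 rad (46.0°).
Interpolate at f = 4/8 with slerp weights a = sin((1−f)δ)/sin δ ≈ 0.543, b = sin(fδ)/sin δ ≈ 0.543.
p = a·p₁ + b·p₂ ≈ (0.565, 0.815, -0.131); φ = arcsin(p_z) ≈ -7.53°, λ = atan2(p_y, p_x) ≈ 55.27°.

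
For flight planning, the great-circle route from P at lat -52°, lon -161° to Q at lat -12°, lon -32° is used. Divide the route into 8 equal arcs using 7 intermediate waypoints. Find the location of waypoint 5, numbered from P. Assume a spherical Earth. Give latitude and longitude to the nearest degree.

Convert each endpoint to a unit vector on the sphere (x = cos φ cos λ, y = cos φ sin λ, z = sin φ).
The central angle between the endpoints is δ = arccos(p₁·p₂) ≈ 1.788 rad (102.4°).
Interpolate at f = 5/8 with slerp weights a = sin((1−f)δ)/sin δ ≈ 0.636, b = sin(fδ)/sin δ ≈ 0.920.
p = a·p₁ + b·p₂ ≈ (0.393, -0.605, -0.693); φ = arcsin(p_z) ≈ -43.84°, λ = atan2(p_y, p_x) ≈ -56.96°.

≈ lat -44°, lon -57°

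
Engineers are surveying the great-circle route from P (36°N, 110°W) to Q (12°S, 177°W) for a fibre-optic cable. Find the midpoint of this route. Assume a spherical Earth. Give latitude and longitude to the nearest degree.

≈ (14°N, 147°W)

Convert each endpoint to a unit vector on the sphere (x = cos φ cos λ, y = cos φ sin λ, z = sin φ).
The central angle between the endpoints is δ = arccos(p₁·p₂) ≈ 1.383 rad (79.2°).
Interpolate at f = 1/2 with slerp weights a = sin((1−f)δ)/sin δ ≈ 0.649, b = sin(fδ)/sin δ ≈ 0.649.
p = a·p₁ + b·p₂ ≈ (-0.814, -0.527, 0.247); φ = arcsin(p_z) ≈ 14.27°, λ = atan2(p_y, p_x) ≈ -147.08°.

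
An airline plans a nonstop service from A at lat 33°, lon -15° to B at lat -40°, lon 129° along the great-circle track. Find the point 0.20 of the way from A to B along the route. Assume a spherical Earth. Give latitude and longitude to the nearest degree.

≈ lat 17°, lon 14°

Write both endpoints as unit vectors p₁, p₂ with components (cos φ cos λ, cos φ sin λ, sin φ).
The central angle between the endpoints is δ = arccos(p₁·p₂) ≈ 2.626 rad (150.4°).
Interpolate at f = 0.20 with slerp weights a = sin((1−f)δ)/sin δ ≈ 1.749, b = sin(fδ)/sin δ ≈ 1.016.
p = a·p₁ + b·p₂ ≈ (0.927, 0.225, 0.299); φ = arcsin(p_z) ≈ 17.43°, λ = atan2(p_y, p_x) ≈ 13.66°.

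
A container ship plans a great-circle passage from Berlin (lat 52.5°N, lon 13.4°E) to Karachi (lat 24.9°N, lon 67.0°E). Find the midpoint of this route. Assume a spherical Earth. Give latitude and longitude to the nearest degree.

Write both endpoints as unit vectors p₁, p₂ with components (cos φ cos λ, cos φ sin λ, sin φ).
The central angle between the endpoints is δ = arccos(p₁·p₂) ≈ 0.848 rad (48.6°).
Interpolate at f = 1/2 with slerp weights a = sin((1−f)δ)/sin δ ≈ 0.549, b = sin(fδ)/sin δ ≈ 0.549.
p = a·p₁ + b·p₂ ≈ (0.519, 0.535, 0.666); φ = arcsin(p_z) ≈ 41.77°, λ = atan2(p_y, p_x) ≈ 45.88°.

≈ lat 42°N, lon 46°E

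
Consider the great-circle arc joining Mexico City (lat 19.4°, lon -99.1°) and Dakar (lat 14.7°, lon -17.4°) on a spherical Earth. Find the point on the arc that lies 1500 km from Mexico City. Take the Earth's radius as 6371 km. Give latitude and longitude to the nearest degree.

From cos δ = sin φ₁ sin φ₂ + cos φ₁ cos φ₂ cos Δλ, the central angle is δ ≈ 1.353 rad (77.5°). The total great-circle distance is δ·R ≈ 1.353 × 6371 ≈ 8621 km, so the target fraction is f = 1500/8621 ≈ 0.174.
Interpolate at f ≈ 0.174 with slerp weights a = sin((1−f)δ)/sin δ ≈ 0.921, b = sin(fδ)/sin δ ≈ 0.239.
p = a·p₁ + b·p₂ ≈ (0.083, -0.927, 0.366); φ = arcsin(p_z) ≈ 21.50°, λ = atan2(p_y, p_x) ≈ -84.87°.

≈ lat 21°, lon -85°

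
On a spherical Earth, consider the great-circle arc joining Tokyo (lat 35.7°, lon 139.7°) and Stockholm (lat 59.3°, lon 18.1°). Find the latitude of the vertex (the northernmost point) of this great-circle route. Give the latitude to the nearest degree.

The great circle lies in the plane with unit normal n̂ = (p₁ × p₂)/|p₁ × p₂|.
Here n̂_z ≈ -0.368; the vertex latitude is φ_max = arccos|n̂_z| ≈ 68.4°.
Check via Clairaut: cos φ_max = |cos φ₁| · sin C = cos(35.7°)·sin(27.0°) ≈ 0.368, again giving ≈ 68.4°.

≈ 68°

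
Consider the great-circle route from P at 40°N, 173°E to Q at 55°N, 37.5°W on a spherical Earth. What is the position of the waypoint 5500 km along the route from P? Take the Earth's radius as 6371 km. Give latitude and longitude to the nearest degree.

From cos δ = sin φ₁ sin φ₂ + cos φ₁ cos φ₂ cos Δλ, the central angle is δ ≈ 1.422 rad (81.5°). The total great-circle distance is δ·R ≈ 1.422 × 6371 ≈ 9061 km, so the target fraction is f = 5500/9061 ≈ 0.607.
Interpolate at f ≈ 0.607 with slerp weights a = sin((1−f)δ)/sin δ ≈ 0.536, b = sin(fδ)/sin δ ≈ 0.768.
p = a·p₁ + b·p₂ ≈ (-0.058, -0.218, 0.974); φ = arcsin(p_z) ≈ 76.95°, λ = atan2(p_y, p_x) ≈ -104.89°.

≈ 77°N, 105°W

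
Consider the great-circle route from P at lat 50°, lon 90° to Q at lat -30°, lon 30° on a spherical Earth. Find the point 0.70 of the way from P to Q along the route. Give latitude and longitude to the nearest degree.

The haversine formula gives a central angle δ ≈ 1.676 rad (96.0°) between the endpoints.
Interpolate at f = 0.70 with slerp weights a = sin((1−f)δ)/sin δ ≈ 0.484, b = sin(fδ)/sin δ ≈ 0.927.
p = a·p₁ + b·p₂ ≈ (0.695, 0.713, -0.092); φ = arcsin(p_z) ≈ -5.30°, λ = atan2(p_y, p_x) ≈ 45.71°.

≈ lat -5°, lon 46°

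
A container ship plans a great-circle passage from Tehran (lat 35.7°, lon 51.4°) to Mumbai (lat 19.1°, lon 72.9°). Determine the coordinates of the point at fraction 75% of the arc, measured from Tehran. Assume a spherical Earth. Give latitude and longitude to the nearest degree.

From cos δ = sin φ₁ sin φ₂ + cos φ₁ cos φ₂ cos Δλ, the central angle is δ ≈ 0.440 rad (25.2°).
Interpolate at f = 0.75 with slerp weights a = sin((1−f)δ)/sin δ ≈ 0.258, b = sin(fδ)/sin δ ≈ 0.761.
p = a·p₁ + b·p₂ ≈ (0.342, 0.851, 0.399); φ = arcsin(p_z) ≈ 23.54°, λ = atan2(p_y, p_x) ≈ 68.10°.

≈ lat 24°, lon 68°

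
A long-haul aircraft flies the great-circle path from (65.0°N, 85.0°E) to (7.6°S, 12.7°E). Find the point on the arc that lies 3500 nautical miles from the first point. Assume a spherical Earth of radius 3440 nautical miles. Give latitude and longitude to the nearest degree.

≈ (21°N, 26°E)

The haversine formula gives a central angle δ ≈ 1.563 rad (89.6°) between the endpoints. The total great-circle distance is δ·R ≈ 1.563 × 3440 ≈ 5378 nmi, so the target fraction is f = 3500/5378 ≈ 0.651.
Interpolate at f ≈ 0.651 with slerp weights a = sin((1−f)δ)/sin δ ≈ 0.519, b = sin(fδ)/sin δ ≈ 0.851.
p = a·p₁ + b·p₂ ≈ (0.842, 0.404, 0.358); φ = arcsin(p_z) ≈ 20.98°, λ = atan2(p_y, p_x) ≈ 25.64°.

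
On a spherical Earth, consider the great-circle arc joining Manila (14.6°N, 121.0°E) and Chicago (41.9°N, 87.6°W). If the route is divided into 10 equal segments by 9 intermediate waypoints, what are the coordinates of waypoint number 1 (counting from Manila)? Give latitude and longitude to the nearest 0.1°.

Convert each endpoint to a unit vector on the sphere (x = cos φ cos λ, y = cos φ sin λ, z = sin φ).
The central angle between the endpoints is δ = arccos(p₁·p₂) ≈ 2.053 rad (117.6°).
Interpolate at f = 1/10 with slerp weights a = sin((1−f)δ)/sin δ ≈ 1.086, b = sin(fδ)/sin δ ≈ 0.230.
p = a·p₁ + b·p₂ ≈ (-0.534, 0.729, 0.427); φ = arcsin(p_z) ≈ 25.30°, λ = atan2(p_y, p_x) ≈ 126.20°.

≈ 25.3°N, 126.2°E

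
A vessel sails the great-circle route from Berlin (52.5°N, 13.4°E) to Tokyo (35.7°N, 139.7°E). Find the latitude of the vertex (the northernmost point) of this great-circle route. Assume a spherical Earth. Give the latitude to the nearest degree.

≈ 66°N

The great circle lies in the plane with unit normal n̂ = (p₁ × p₂)/|p₁ × p₂|.
Here n̂_z ≈ +0.404; the vertex latitude is φ_max = arccos|n̂_z| ≈ 66.2°.
Check via Clairaut: cos φ_max = |cos φ₁| · sin C = cos(52.5°)·sin(41.6°) ≈ 0.404, again giving ≈ 66.2°.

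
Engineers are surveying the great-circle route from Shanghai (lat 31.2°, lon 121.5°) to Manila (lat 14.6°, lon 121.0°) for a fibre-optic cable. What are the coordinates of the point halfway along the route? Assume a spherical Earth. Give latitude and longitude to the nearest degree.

≈ lat 23°, lon 121°

Convert each endpoint to a unit vector on the sphere (x = cos φ cos λ, y = cos φ sin λ, z = sin φ).
The central angle between the endpoints is δ = arccos(p₁·p₂) ≈ 0.290 rad (16.6°).
Interpolate at f = 1/2 with slerp weights a = sin((1−f)δ)/sin δ ≈ 0.505, b = sin(fδ)/sin δ ≈ 0.505.
p = a·p₁ + b·p₂ ≈ (-0.478, 0.788, 0.389); φ = arcsin(p_z) ≈ 22.90°, λ = atan2(p_y, p_x) ≈ 121.23°.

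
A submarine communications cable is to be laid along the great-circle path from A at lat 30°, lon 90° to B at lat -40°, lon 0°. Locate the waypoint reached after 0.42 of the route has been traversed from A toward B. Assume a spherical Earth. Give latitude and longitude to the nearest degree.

≈ lat -1°, lon 55°

Convert each endpoint to a unit vector on the sphere (x = cos φ cos λ, y = cos φ sin λ, z = sin φ).
The central angle between the endpoints is δ = arccos(p₁·p₂) ≈ 1.898 rad (108.7°).
Interpolate at f = 0.42 with slerp weights a = sin((1−f)δ)/sin δ ≈ 0.942, b = sin(fδ)/sin δ ≈ 0.755.
p = a·p₁ + b·p₂ ≈ (0.579, 0.815, -0.015); φ = arcsin(p_z) ≈ -0.85°, λ = atan2(p_y, p_x) ≈ 54.64°.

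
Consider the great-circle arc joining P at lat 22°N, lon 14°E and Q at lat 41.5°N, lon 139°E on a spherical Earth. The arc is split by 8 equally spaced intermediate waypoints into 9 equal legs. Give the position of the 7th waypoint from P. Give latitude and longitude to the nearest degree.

Write both endpoints as unit vectors p₁, p₂ with components (cos φ cos λ, cos φ sin λ, sin φ).
The central angle between the endpoints is δ = arccos(p₁·p₂) ≈ 1.721 rad (98.6°).
Interpolate at f = 7/9 with slerp weights a = sin((1−f)δ)/sin δ ≈ 0.378, b = sin(fδ)/sin δ ≈ 0.984.
p = a·p₁ + b·p₂ ≈ (-0.217, 0.568, 0.794); φ = arcsin(p_z) ≈ 52.53°, λ = atan2(p_y, p_x) ≈ 110.87°.

≈ lat 53°N, lon 111°E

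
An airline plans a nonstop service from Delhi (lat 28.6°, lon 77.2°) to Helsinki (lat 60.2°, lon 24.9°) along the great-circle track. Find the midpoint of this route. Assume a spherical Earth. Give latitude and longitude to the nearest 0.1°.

Write both endpoints as unit vectors p₁, p₂ with components (cos φ cos λ, cos φ sin λ, sin φ).
The central angle between the endpoints is δ = arccos(p₁·p₂) ≈ 0.820 rad (47.0°).
Interpolate at f = 1/2 with slerp weights a = sin((1−f)δ)/sin δ ≈ 0.545, b = sin(fδ)/sin δ ≈ 0.545.
p = a·p₁ + b·p₂ ≈ (0.352, 0.581, 0.734); φ = arcsin(p_z) ≈ 47.23°, λ = atan2(p_y, p_x) ≈ 58.80°.

≈ lat 47.2°, lon 58.8°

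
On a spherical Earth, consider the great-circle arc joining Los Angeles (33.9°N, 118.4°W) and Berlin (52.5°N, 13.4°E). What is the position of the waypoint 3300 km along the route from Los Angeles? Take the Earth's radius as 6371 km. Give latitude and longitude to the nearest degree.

From cos δ = sin φ₁ sin φ₂ + cos φ₁ cos φ₂ cos Δλ, the central angle is δ ≈ 1.465 rad (83.9°). The total great-circle distance is δ·R ≈ 1.465 × 6371 ≈ 9333 km, so the target fraction is f = 3300/9333 ≈ 0.354.
Interpolate at f ≈ 0.354 with slerp weights a = sin((1−f)δ)/sin δ ≈ 0.816, b = sin(fδ)/sin δ ≈ 0.498.
p = a·p₁ + b·p₂ ≈ (-0.027, -0.526, 0.850); φ = arcsin(p_z) ≈ 58.24°, λ = atan2(p_y, p_x) ≈ -92.98°.

≈ (58°N, 93°W)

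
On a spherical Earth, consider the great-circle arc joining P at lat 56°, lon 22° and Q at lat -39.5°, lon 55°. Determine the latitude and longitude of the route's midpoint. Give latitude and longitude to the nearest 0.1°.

Write both endpoints as unit vectors p₁, p₂ with components (cos φ cos λ, cos φ sin λ, sin φ).
The central angle between the endpoints is δ = arccos(p₁·p₂) ≈ 1.737 rad (99.5°).
Interpolate at f = 1/2 with slerp weights a = sin((1−f)δ)/sin δ ≈ 0.774, b = sin(fδ)/sin δ ≈ 0.774.
p = a·p₁ + b·p₂ ≈ (0.744, 0.651, 0.149); φ = arcsin(p_z) ≈ 8.59°, λ = atan2(p_y, p_x) ≈ 41.21°.

≈ lat 8.6°, lon 41.2°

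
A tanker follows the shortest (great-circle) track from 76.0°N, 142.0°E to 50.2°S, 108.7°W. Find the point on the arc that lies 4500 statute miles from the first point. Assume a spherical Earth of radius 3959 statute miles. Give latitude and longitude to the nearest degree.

Convert each endpoint to a unit vector on the sphere (x = cos φ cos λ, y = cos φ sin λ, z = sin φ).
The central angle between the endpoints is δ = arccos(p₁·p₂) ≈ 2.493 rad (142.8°). The total great-circle distance is δ·R ≈ 2.493 × 3959 ≈ 9868 mi, so the target fraction is f = 4500/9868 ≈ 0.456.
Interpolate at f ≈ 0.456 with slerp weights a = sin((1−f)δ)/sin δ ≈ 1.616, b = sin(fδ)/sin δ ≈ 1.501.
p = a·p₁ + b·p₂ ≈ (-0.616, -0.669, 0.415); φ = arcsin(p_z) ≈ 24.53°, λ = atan2(p_y, p_x) ≈ -132.63°.

≈ 25°N, 133°W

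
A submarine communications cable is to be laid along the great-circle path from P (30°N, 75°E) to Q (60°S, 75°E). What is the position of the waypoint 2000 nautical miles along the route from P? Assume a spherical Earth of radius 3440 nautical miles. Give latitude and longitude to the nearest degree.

≈ (3°S, 75°E)

Convert each endpoint to a unit vector on the sphere (x = cos φ cos λ, y = cos φ sin λ, z = sin φ).
The central angle between the endpoints is δ = arccos(p₁·p₂) ≈ 1.571 rad (90.0°). The total great-circle distance is δ·R ≈ 1.571 × 3440 ≈ 5404 nmi, so the target fraction is f = 2000/5404 ≈ 0.370.
Interpolate at f ≈ 0.370 with slerp weights a = sin((1−f)δ)/sin δ ≈ 0.836, b = sin(fδ)/sin δ ≈ 0.549.
p = a·p₁ + b·p₂ ≈ (0.258, 0.964, -0.058); φ = arcsin(p_z) ≈ -3.31°, λ = atan2(p_y, p_x) ≈ 75.00°.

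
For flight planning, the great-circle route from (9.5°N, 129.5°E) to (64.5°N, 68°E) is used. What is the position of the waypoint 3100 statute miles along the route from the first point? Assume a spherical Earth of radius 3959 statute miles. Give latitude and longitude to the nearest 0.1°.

≈ (48.9°N, 103.8°E)

Convert each endpoint to a unit vector on the sphere (x = cos φ cos λ, y = cos φ sin λ, z = sin φ).
The central angle between the endpoints is δ = arccos(p₁·p₂) ≈ 1.212 rad (69.4°). The total great-circle distance is δ·R ≈ 1.212 × 3959 ≈ 4797 mi, so the target fraction is f = 3100/4797 ≈ 0.646.
Interpolate at f ≈ 0.646 with slerp weights a = sin((1−f)δ)/sin δ ≈ 0.444, b = sin(fδ)/sin δ ≈ 0.754.
p = a·p₁ + b·p₂ ≈ (-0.157, 0.639, 0.753); φ = arcsin(p_z) ≈ 48.88°, λ = atan2(p_y, p_x) ≈ 103.81°.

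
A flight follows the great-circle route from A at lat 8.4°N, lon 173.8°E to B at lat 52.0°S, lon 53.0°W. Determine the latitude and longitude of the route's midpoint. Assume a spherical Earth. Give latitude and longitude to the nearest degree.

The haversine formula gives a central angle δ ≈ 2.132 rad (122.1°) between the endpoints.
Interpolate at f = 1/2 with slerp weights a = sin((1−f)δ)/sin δ ≈ 1.034, b = sin(fδ)/sin δ ≈ 1.034.
p = a·p₁ + b·p₂ ≈ (-0.634, -0.398, -0.664); φ = arcsin(p_z) ≈ -41.57°, λ = atan2(p_y, p_x) ≈ -147.88°.

≈ lat 42°S, lon 148°W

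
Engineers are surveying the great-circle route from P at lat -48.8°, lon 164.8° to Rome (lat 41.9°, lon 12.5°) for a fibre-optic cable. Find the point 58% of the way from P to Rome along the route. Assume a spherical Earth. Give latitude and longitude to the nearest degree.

The haversine formula gives a central angle δ ≈ 2.784 rad (159.5°) between the endpoints.
Interpolate at f = 0.58 with slerp weights a = sin((1−f)δ)/sin δ ≈ 2.626, b = sin(fδ)/sin δ ≈ 2.850.
p = a·p₁ + b·p₂ ≈ (0.402, 0.913, -0.072); φ = arcsin(p_z) ≈ -4.14°, λ = atan2(p_y, p_x) ≈ 66.22°.

≈ lat -4°, lon 66°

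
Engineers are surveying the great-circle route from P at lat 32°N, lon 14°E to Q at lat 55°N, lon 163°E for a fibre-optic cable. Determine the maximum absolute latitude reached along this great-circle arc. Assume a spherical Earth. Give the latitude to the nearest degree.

≈ 75°N

The great circle lies in the plane with unit normal n̂ = (p₁ × p₂)/|p₁ × p₂|.
Here n̂_z ≈ +0.251; the vertex latitude is φ_max = arccos|n̂_z| ≈ 75.5°.
Check via Clairaut: cos φ_max = |cos φ₁| · sin C = cos(32.0°)·sin(17.2°) ≈ 0.251, again giving ≈ 75.5°.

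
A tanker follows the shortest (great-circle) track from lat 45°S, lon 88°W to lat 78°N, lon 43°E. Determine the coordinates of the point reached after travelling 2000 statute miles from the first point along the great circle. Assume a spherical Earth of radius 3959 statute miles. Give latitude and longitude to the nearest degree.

≈ lat 17°S, lon 81°W

From cos δ = sin φ₁ sin φ₂ + cos φ₁ cos φ₂ cos Δλ, the central angle is δ ≈ 2.479 rad (142.0°). The total great-circle distance is δ·R ≈ 2.479 × 3959 ≈ 9812 mi, so the target fraction is f = 2000/9812 ≈ 0.204.
Interpolate at f ≈ 0.204 with slerp weights a = sin((1−f)δ)/sin δ ≈ 1.495, b = sin(fδ)/sin δ ≈ 0.786.
p = a·p₁ + b·p₂ ≈ (0.156, -0.945, -0.288); φ = arcsin(p_z) ≈ -16.73°, λ = atan2(p_y, p_x) ≈ -80.60°.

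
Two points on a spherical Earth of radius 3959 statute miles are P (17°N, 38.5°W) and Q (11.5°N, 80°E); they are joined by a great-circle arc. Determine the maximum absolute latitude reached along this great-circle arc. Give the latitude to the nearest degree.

The great circle lies in the plane with unit normal n̂ = (p₁ × p₂)/|p₁ × p₂|.
Here n̂_z ≈ +0.894; the vertex latitude is φ_max = arccos|n̂_z| ≈ 26.6°.
Check via Clairaut: cos φ_max = |cos φ₁| · sin C = cos(17.0°)·sin(69.2°) ≈ 0.894, again giving ≈ 26.6°.

≈ 27°N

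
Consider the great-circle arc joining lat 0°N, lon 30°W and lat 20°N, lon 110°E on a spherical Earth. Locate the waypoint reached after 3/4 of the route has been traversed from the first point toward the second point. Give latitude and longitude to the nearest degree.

≈ lat 29°N, lon 74°E

Write both endpoints as unit vectors p₁, p₂ with components (cos φ cos λ, cos φ sin λ, sin φ).
The central angle between the endpoints is δ = arccos(p₁·p₂) ≈ 2.374 rad (136.0°).
Interpolate at f = 3/4 with slerp weights a = sin((1−f)δ)/sin δ ≈ 0.806, b = sin(fδ)/sin δ ≈ 1.409.
p = a·p₁ + b·p₂ ≈ (0.245, 0.841, 0.482); φ = arcsin(p_z) ≈ 28.81°, λ = atan2(p_y, p_x) ≈ 73.76°.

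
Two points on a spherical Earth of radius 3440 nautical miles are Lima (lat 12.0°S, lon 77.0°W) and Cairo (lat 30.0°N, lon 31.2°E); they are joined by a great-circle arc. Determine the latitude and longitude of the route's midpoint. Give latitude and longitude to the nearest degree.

The haversine formula gives a central angle δ ≈ 1.948 rad (111.6°) between the endpoints.
Interpolate at f = 1/2 with slerp weights a = sin((1−f)δ)/sin δ ≈ 0.890, b = sin(fδ)/sin δ ≈ 0.890.
p = a·p₁ + b·p₂ ≈ (0.855, -0.449, 0.260); φ = arcsin(p_z) ≈ 15.06°, λ = atan2(p_y, p_x) ≈ -27.70°.

≈ lat 15°N, lon 28°W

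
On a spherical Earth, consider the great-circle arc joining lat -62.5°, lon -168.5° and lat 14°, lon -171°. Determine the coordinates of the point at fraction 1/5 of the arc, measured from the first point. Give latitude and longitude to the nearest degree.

≈ lat -47°, lon -169°

From cos δ = sin φ₁ sin φ₂ + cos φ₁ cos φ₂ cos Δλ, the central angle is δ ≈ 1.336 rad (76.5°).
Interpolate at f = 1/5 with slerp weights a = sin((1−f)δ)/sin δ ≈ 0.901, b = sin(fδ)/sin δ ≈ 0.271.
p = a·p₁ + b·p₂ ≈ (-0.668, -0.124, -0.734); φ = arcsin(p_z) ≈ -47.20°, λ = atan2(p_y, p_x) ≈ -169.47°.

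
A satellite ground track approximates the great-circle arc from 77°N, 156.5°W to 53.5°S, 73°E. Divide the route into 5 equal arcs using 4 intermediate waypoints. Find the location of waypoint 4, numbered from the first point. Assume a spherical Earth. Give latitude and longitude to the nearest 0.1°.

From cos δ = sin φ₁ sin φ₂ + cos φ₁ cos φ₂ cos Δλ, the central angle is δ ≈ 2.626 rad (150.5°).
Interpolate at f = 4/5 with slerp weights a = sin((1−f)δ)/sin δ ≈ 1.018, b = sin(fδ)/sin δ ≈ 1.751.
p = a·p₁ + b·p₂ ≈ (0.095, 0.905, -0.416); φ = arcsin(p_z) ≈ -24.57°, λ = atan2(p_y, p_x) ≈ 84.03°.

≈ 24.6°S, 84.0°E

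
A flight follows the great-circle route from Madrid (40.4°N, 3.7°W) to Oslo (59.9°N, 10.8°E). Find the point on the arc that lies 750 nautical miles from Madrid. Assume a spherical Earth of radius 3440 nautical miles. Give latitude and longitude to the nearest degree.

≈ 52°N, 3°E

Convert each endpoint to a unit vector on the sphere (x = cos φ cos λ, y = cos φ sin λ, z = sin φ).
The central angle between the endpoints is δ = arccos(p₁·p₂) ≈ 0.375 rad (21.5°). The total great-circle distance is δ·R ≈ 0.375 × 3440 ≈ 1290 nmi, so the target fraction is f = 750/1290 ≈ 0.581.
Interpolate at f ≈ 0.581 with slerp weights a = sin((1−f)δ)/sin δ ≈ 0.427, b = sin(fδ)/sin δ ≈ 0.590.
p = a·p₁ + b·p₂ ≈ (0.615, 0.035, 0.788); φ = arcsin(p_z) ≈ 51.95°, λ = atan2(p_y, p_x) ≈ 3.21°.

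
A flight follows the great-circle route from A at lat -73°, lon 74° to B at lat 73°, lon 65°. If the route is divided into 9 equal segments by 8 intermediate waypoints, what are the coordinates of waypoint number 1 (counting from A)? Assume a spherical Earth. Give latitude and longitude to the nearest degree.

≈ lat -57°, lon 72°

Write both endpoints as unit vectors p₁, p₂ with components (cos φ cos λ, cos φ sin λ, sin φ).
The central angle between the endpoints is δ = arccos(p₁·p₂) ≈ 2.550 rad (146.1°).
Interpolate at f = 1/9 with slerp weights a = sin((1−f)δ)/sin δ ≈ 1.376, b = sin(fδ)/sin δ ≈ 0.501.
p = a·p₁ + b·p₂ ≈ (0.173, 0.520, -0.837); φ = arcsin(p_z) ≈ -56.79°, λ = atan2(p_y, p_x) ≈ 71.60°.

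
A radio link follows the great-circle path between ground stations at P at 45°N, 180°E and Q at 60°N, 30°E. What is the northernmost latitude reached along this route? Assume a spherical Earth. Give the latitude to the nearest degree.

≈ 79°N

The great circle lies in the plane with unit normal n̂ = (p₁ × p₂)/|p₁ × p₂|.
Here n̂_z ≈ -0.186; the vertex latitude is φ_max = arccos|n̂_z| ≈ 79.3°.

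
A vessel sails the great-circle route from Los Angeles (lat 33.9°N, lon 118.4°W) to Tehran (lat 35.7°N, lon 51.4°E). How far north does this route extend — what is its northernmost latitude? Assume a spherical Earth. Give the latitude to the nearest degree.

≈ 83°N

The great circle lies in the plane with unit normal n̂ = (p₁ × p₂)/|p₁ × p₂|.
Here n̂_z ≈ +0.127; the vertex latitude is φ_max = arccos|n̂_z| ≈ 82.7°.
Check via Clairaut: cos φ_max = |cos φ₁| · sin C = cos(33.9°)·sin(8.8°) ≈ 0.127, again giving ≈ 82.7°.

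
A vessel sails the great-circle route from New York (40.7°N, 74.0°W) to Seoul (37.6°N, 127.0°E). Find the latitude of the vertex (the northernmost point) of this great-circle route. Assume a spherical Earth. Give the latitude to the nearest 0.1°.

≈ 77.4°N

The great circle lies in the plane with unit normal n̂ = (p₁ × p₂)/|p₁ × p₂|.
Here n̂_z ≈ -0.218; the vertex latitude is φ_max = arccos|n̂_z| ≈ 77.4°.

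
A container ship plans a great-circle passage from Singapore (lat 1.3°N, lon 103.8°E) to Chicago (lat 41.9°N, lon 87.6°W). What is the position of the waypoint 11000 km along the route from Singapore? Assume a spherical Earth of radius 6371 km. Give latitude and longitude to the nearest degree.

≈ lat 74°N, lon 126°W

Convert each endpoint to a unit vector on the sphere (x = cos φ cos λ, y = cos φ sin λ, z = sin φ).
The central angle between the endpoints is δ = arccos(p₁·p₂) ≈ 2.366 rad (135.6°). The total great-circle distance is δ·R ≈ 2.366 × 6371 ≈ 15076 km, so the target fraction is f = 11000/15076 ≈ 0.730.
Interpolate at f ≈ 0.730 with slerp weights a = sin((1−f)δ)/sin δ ≈ 0.853, b = sin(fδ)/sin δ ≈ 1.412.
p = a·p₁ + b·p₂ ≈ (-0.159, -0.221, 0.962); φ = arcsin(p_z) ≈ 74.16°, λ = atan2(p_y, p_x) ≈ -125.76°.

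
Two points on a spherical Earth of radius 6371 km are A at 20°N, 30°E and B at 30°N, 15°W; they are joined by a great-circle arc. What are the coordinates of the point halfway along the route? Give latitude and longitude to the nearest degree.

≈ 27°N, 8°E

Write both endpoints as unit vectors p₁, p₂ with components (cos φ cos λ, cos φ sin λ, sin φ).
The central angle between the endpoints is δ = arccos(p₁·p₂) ≈ 0.728 rad (41.7°).
Interpolate at f = 1/2 with slerp weights a = sin((1−f)δ)/sin δ ≈ 0.535, b = sin(fδ)/sin δ ≈ 0.535.
p = a·p₁ + b·p₂ ≈ (0.883, 0.131, 0.451); φ = arcsin(p_z) ≈ 26.78°, λ = atan2(p_y, p_x) ≈ 8.47°.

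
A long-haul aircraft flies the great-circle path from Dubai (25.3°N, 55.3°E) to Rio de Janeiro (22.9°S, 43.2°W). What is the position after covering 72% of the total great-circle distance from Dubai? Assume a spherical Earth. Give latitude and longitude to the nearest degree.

≈ 10°S, 15°W

Write both endpoints as unit vectors p₁, p₂ with components (cos φ cos λ, cos φ sin λ, sin φ).
The central angle between the endpoints is δ = arccos(p₁·p₂) ≈ 1.864 rad (106.8°).
Interpolate at f = 0.72 with slerp weights a = sin((1−f)δ)/sin δ ≈ 0.521, b = sin(fδ)/sin δ ≈ 1.018.
p = a·p₁ + b·p₂ ≈ (0.951, -0.254, -0.173); φ = arcsin(p_z) ≈ -9.98°, λ = atan2(p_y, p_x) ≈ -14.97°.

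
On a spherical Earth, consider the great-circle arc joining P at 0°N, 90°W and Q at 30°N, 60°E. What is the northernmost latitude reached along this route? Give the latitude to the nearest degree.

≈ 49°N

The great circle lies in the plane with unit normal n̂ = (p₁ × p₂)/|p₁ × p₂|.
Here n̂_z ≈ +0.655; the vertex latitude is φ_max = arccos|n̂_z| ≈ 49.1°.
Check via Clairaut: cos φ_max = |cos φ₁| · sin C = cos(0.0°)·sin(40.9°) ≈ 0.655, again giving ≈ 49.1°.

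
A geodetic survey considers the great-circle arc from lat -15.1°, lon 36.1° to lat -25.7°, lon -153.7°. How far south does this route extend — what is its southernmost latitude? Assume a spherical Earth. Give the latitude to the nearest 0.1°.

The great circle lies in the plane with unit normal n̂ = (p₁ × p₂)/|p₁ × p₂|.
Here n̂_z ≈ +0.222; the vertex latitude is φ_max = arccos|n̂_z| ≈ 77.2°.
Check via Clairaut: cos φ_max = |cos φ₁| · sin C = cos(15.1°)·sin(166.7°) ≈ 0.222, again giving ≈ 77.2°.

≈ -77.2°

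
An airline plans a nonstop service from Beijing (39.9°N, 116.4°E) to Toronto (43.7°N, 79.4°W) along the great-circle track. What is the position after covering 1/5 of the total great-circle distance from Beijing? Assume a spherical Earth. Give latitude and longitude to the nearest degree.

≈ 58°N, 123°E

Convert each endpoint to a unit vector on the sphere (x = cos φ cos λ, y = cos φ sin λ, z = sin φ).
The central angle between the endpoints is δ = arccos(p₁·p₂) ≈ 1.661 rad (95.2°).
Interpolate at f = 1/5 with slerp weights a = sin((1−f)δ)/sin δ ≈ 0.975, b = sin(fδ)/sin δ ≈ 0.328.
p = a·p₁ + b·p₂ ≈ (-0.289, 0.437, 0.852); φ = arcsin(p_z) ≈ 58.39°, λ = atan2(p_y, p_x) ≈ 123.47°.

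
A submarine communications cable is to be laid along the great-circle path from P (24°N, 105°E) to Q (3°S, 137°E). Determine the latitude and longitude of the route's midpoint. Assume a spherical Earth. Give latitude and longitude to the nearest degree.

≈ (11°N, 122°E)

Write both endpoints as unit vectors p₁, p₂ with components (cos φ cos λ, cos φ sin λ, sin φ).
The central angle between the endpoints is δ = arccos(p₁·p₂) ≈ 0.719 rad (41.2°).
Interpolate at f = 1/2 with slerp weights a = sin((1−f)δ)/sin δ ≈ 0.534, b = sin(fδ)/sin δ ≈ 0.534.
p = a·p₁ + b·p₂ ≈ (-0.516, 0.835, 0.189); φ = arcsin(p_z) ≈ 10.91°, λ = atan2(p_y, p_x) ≈ 121.73°.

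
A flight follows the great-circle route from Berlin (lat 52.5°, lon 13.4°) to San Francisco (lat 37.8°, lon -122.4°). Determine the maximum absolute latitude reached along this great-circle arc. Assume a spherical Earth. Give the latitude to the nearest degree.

The great circle lies in the plane with unit normal n̂ = (p₁ × p₂)/|p₁ × p₂|.
Here n̂_z ≈ -0.339; the vertex latitude is φ_max = arccos|n̂_z| ≈ 70.2°.
Check via Clairaut: cos φ_max = |cos φ₁| · sin C = cos(52.5°)·sin(33.8°) ≈ 0.339, again giving ≈ 70.2°.

≈ 70°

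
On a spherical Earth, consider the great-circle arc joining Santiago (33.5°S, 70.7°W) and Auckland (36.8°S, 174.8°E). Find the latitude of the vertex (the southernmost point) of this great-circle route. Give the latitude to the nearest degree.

≈ 53°S

The great circle lies in the plane with unit normal n̂ = (p₁ × p₂)/|p₁ × p₂|.
Here n̂_z ≈ -0.608; the vertex latitude is φ_max = arccos|n̂_z| ≈ 52.5°.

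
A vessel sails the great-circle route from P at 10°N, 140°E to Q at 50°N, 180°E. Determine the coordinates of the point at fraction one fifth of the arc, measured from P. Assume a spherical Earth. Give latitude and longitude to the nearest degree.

The haversine formula gives a central angle δ ≈ 0.905 rad (51.8°) between the endpoints.
Interpolate at f = 1/5 with slerp weights a = sin((1−f)δ)/sin δ ≈ 0.842, b = sin(fδ)/sin δ ≈ 0.229.
p = a·p₁ + b·p₂ ≈ (-0.783, 0.533, 0.322); φ = arcsin(p_z) ≈ 18.76°, λ = atan2(p_y, p_x) ≈ 145.73°.

≈ 19°N, 146°E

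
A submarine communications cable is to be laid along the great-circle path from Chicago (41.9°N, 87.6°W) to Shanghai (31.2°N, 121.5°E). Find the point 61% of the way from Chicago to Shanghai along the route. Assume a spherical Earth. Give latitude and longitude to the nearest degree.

Convert each endpoint to a unit vector on the sphere (x = cos φ cos λ, y = cos φ sin λ, z = sin φ).
The central angle between the endpoints is δ = arccos(p₁·p₂) ≈ 1.783 rad (102.1°).
Interpolate at f = 0.61 with slerp weights a = sin((1−f)δ)/sin δ ≈ 0.655, b = sin(fδ)/sin δ ≈ 0.906.
p = a·p₁ + b·p₂ ≈ (-0.384, 0.173, 0.907); φ = arcsin(p_z) ≈ 65.06°, λ = atan2(p_y, p_x) ≈ 155.73°.

≈ (65°N, 156°E)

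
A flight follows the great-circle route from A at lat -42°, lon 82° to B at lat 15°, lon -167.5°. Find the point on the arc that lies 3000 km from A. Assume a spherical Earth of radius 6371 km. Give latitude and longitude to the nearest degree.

From cos δ = sin φ₁ sin φ₂ + cos φ₁ cos φ₂ cos Δλ, the central angle is δ ≈ 2.009 rad (115.1°). The total great-circle distance is δ·R ≈ 2.009 × 6371 ≈ 12801 km, so the target fraction is f = 3000/12801 ≈ 0.234.
Interpolate at f ≈ 0.234 with slerp weights a = sin((1−f)δ)/sin δ ≈ 1.104, b = sin(fδ)/sin δ ≈ 0.501.
p = a·p₁ + b·p₂ ≈ (-0.358, 0.708, -0.609); φ = arcsin(p_z) ≈ -37.52°, λ = atan2(p_y, p_x) ≈ 116.86°.

≈ lat -38°, lon 117°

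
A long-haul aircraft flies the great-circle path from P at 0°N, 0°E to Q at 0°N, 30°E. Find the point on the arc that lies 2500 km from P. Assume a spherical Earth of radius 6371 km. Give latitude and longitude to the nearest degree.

≈ 0°N, 22°E

Convert each endpoint to a unit vector on the sphere (x = cos φ cos λ, y = cos φ sin λ, z = sin φ).
The central angle between the endpoints is δ = arccos(p₁·p₂) ≈ 0.524 rad (30.0°). The total great-circle distance is δ·R ≈ 0.524 × 6371 ≈ 3336 km, so the target fraction is f = 2500/3336 ≈ 0.749.
Interpolate at f ≈ 0.749 with slerp weights a = sin((1−f)δ)/sin δ ≈ 0.262, b = sin(fδ)/sin δ ≈ 0.765.
p = a·p₁ + b·p₂ ≈ (0.924, 0.382, 0.000); φ = arcsin(p_z) ≈ 0.00°, λ = atan2(p_y, p_x) ≈ 22.48°.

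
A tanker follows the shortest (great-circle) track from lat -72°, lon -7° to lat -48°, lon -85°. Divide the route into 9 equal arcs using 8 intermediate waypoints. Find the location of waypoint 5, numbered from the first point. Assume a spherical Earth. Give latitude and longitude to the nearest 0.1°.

≈ lat -63.3°, lon -66.3°

Write both endpoints as unit vectors p₁, p₂ with components (cos φ cos λ, cos φ sin λ, sin φ).
The central angle between the endpoints is δ = arccos(p₁·p₂) ≈ 0.723 rad (41.4°).
Interpolate at f = 5/9 with slerp weights a = sin((1−f)δ)/sin δ ≈ 0.477, b = sin(fδ)/sin δ ≈ 0.591.
p = a·p₁ + b·p₂ ≈ (0.181, -0.412, -0.893); φ = arcsin(p_z) ≈ -63.27°, λ = atan2(p_y, p_x) ≈ -66.29°.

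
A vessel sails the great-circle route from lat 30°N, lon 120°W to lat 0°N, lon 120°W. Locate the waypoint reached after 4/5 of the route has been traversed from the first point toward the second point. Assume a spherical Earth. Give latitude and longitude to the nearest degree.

Convert each endpoint to a unit vector on the sphere (x = cos φ cos λ, y = cos φ sin λ, z = sin φ).
The central angle between the endpoints is δ = arccos(p₁·p₂) ≈ 0.524 rad (30.0°).
Interpolate at f = 4/5 with slerp weights a = sin((1−f)δ)/sin δ ≈ 0.209, b = sin(fδ)/sin δ ≈ 0.813.
p = a·p₁ + b·p₂ ≈ (-0.497, -0.861, 0.105); φ = arcsin(p_z) ≈ 6.00°, λ = atan2(p_y, p_x) ≈ -120.00°.

≈ lat 6°N, lon 120°W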